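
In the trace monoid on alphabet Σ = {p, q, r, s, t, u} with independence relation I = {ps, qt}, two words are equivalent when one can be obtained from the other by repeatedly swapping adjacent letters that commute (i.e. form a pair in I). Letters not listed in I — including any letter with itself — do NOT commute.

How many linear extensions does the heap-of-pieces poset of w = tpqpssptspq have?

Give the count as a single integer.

12

0(t) covers ∅
1(p) covers 0:t
2(q) covers 1:p
3(p) covers 2:q
4(s) covers 2:q
5(s) covers 4:s
6(p) covers 3:p
7(t) covers 5:s, 6:p
8(s) covers 7:t
9(p) covers 7:t
10(q) covers 8:s, 9:p
floor of heap: 0:t
completions by unplaced set U, small U first (add the entries for U minus each lowest piece of U):
  |U|=1: {10}:1
  |U|=2: {8,10}:1  {9,10}:1
  |U|=3: {8,9,10}:2
  |U|=4: {7,8,9,10}:2
  |U|=5: {5,7,8,9,10}:2  {6,7,8,9,10}:2
  |U|=6: {3,6,7,8,9,10}:2  {4,5,7,8,9,10}:2  {5,6,7,8,9,10}:4
  |U|=7: {3,5,6,7,8,9,10}:6  {4,5,6,7,8,9,10}:6
  |U|=8: {3,4,5,6,7,8,9,10}:12
  |U|=9: {2,3,4,5,6,7,8,9,10}:12
  start at 0(t): 12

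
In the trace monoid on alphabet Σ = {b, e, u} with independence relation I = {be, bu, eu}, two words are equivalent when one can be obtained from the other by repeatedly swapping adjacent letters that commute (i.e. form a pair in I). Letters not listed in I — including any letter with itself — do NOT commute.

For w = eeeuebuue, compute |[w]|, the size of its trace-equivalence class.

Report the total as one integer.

drop 0:e onto floor
drop 1:e onto {0:e}
drop 2:e onto {1:e}
drop 3:u onto floor
drop 4:e onto {2:e}
drop 5:b onto floor
drop 6:u onto {3:u}
drop 7:u onto {6:u}
drop 8:e onto {4:e}
ground layer = {0:e, 3:u, 5:b}
drop-orders for the pieces not yet dropped (sum over which currently-grounded one goes next):
  1 to go: {5} 1  {7} 1  {8} 1
  2 to go: {4,8} 1  {5,7} 2  {5,8} 2  {6,7} 1  {7,8} 2
  3 to go: {2,4,8} 1  {3,6,7} 1  {4,5,8} 3  {4,7,8} 3  {5,6,7} 3  {5,7,8} 6  {6,7,8} 3
  4 to go: {1,2,4,8} 1  {2,4,5,8} 4  {2,4,7,8} 4  {3,5,6,7} 4  {3,6,7,8} 4  {4,5,7,8} 12  {4,6,7,8} 6  {5,6,7,8} 12
  5 to go: {0,1,2,4,8} 1  {1,2,4,5,8} 5  {1,2,4,7,8} 5  {2,4,5,7,8} 20  {2,4,6,7,8} 10  {3,4,6,7,8} 10  {3,5,6,7,8} 20  {4,5,6,7,8} 30
  6 to go: {0,1,2,4,5,8} 6  {0,1,2,4,7,8} 6  {1,2,4,5,7,8} 30  {1,2,4,6,7,8} 15  {2,3,4,6,7,8} 20  {2,4,5,6,7,8} 60  {3,4,5,6,7,8} 60
  7 to go: {0,1,2,4,5,7,8} 42  {0,1,2,4,6,7,8} 21  {1,2,3,4,6,7,8} 35  {1,2,4,5,6,7,8} 105  {2,3,4,5,6,7,8} 140
  if 0:e drops first: 280 orders
  if 3:u drops first: 168 orders
  if 5:b drops first: 56 orders
heap linearizations: 504

504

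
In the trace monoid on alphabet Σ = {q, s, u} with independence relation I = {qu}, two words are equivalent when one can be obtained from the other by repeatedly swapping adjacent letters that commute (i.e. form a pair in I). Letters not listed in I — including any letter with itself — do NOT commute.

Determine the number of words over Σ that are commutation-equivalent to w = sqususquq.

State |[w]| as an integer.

6

drop 0:s onto floor
drop 1:q onto {0:s}
drop 2:u onto {0:s}
drop 3:s onto {1:q, 2:u}
drop 4:u onto {3:s}
drop 5:s onto {4:u}
drop 6:q onto {5:s}
drop 7:u onto {5:s}
drop 8:q onto {6:q}
ground layer = {0:s}
drop-orders for the pieces not yet dropped (sum over which currently-grounded one goes next):
  1 to go: {7} 1  {8} 1
  2 to go: {6,8} 1  {7,8} 2
  3 to go: {6,7,8} 3
  4 to go: {5,6,7,8} 3
  5 to go: {4,5,6,7,8} 3
  6 to go: {3,4,5,6,7,8} 3
  7 to go: {1,3,4,5,6,7,8} 3  {2,3,4,5,6,7,8} 3
  if 0:s drops first: 6 orders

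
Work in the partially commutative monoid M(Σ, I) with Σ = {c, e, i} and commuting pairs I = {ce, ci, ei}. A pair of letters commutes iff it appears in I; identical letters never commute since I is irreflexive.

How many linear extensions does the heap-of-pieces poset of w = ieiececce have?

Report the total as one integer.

0(i) covers ∅
1(e) covers ∅
2(i) covers 0:i
3(e) covers 1:e
4(c) covers ∅
5(e) covers 3:e
6(c) covers 4:c
7(c) covers 6:c
8(e) covers 5:e
floor of heap: 0:i, 1:e, 4:c
completions by unplaced set U, small U first (add the entries for U minus each lowest piece of U):
  |U|=1: {2}:1  {7}:1  {8}:1
  |U|=2: {0,2}:1  {2,7}:2  {2,8}:2  {5,8}:1  {6,7}:1  {7,8}:2
  |U|=3: {0,2,7}:3  {0,2,8}:3  {2,5,8}:3  {2,6,7}:3  {2,7,8}:6  {3,5,8}:1  {4,6,7}:1  {5,7,8}:3  {6,7,8}:3
  |U|=4: {0,2,5,8}:6  {0,2,6,7}:6  {0,2,7,8}:12  {1,3,5,8}:1  {2,3,5,8}:4  {2,4,6,7}:4  {2,5,7,8}:12  {2,6,7,8}:12  {3,5,7,8}:4  {4,6,7,8}:4  {5,6,7,8}:6
  |U|=5: {0,2,3,5,8}:10  {0,2,4,6,7}:10  {0,2,5,7,8}:30  {0,2,6,7,8}:30  {1,2,3,5,8}:5  {1,3,5,7,8}:5  {2,3,5,7,8}:20  {2,4,6,7,8}:20  {2,5,6,7,8}:30  {3,5,6,7,8}:10  {4,5,6,7,8}:10
  |U|=6: {0,1,2,3,5,8}:15  {0,2,3,5,7,8}:60  {0,2,4,6,7,8}:60  {0,2,5,6,7,8}:90  {1,2,3,5,7,8}:30  {1,3,5,6,7,8}:15  {2,3,5,6,7,8}:60  {2,4,5,6,7,8}:60  {3,4,5,6,7,8}:20
  |U|=7: {0,1,2,3,5,7,8}:105  {0,2,3,5,6,7,8}:210  {0,2,4,5,6,7,8}:210  {1,2,3,5,6,7,8}:105  {1,3,4,5,6,7,8}:35  {2,3,4,5,6,7,8}:140
  start at 0(i): 280
  start at 1(e): 560
  start at 4(c): 420
sum over floor = 1260

1260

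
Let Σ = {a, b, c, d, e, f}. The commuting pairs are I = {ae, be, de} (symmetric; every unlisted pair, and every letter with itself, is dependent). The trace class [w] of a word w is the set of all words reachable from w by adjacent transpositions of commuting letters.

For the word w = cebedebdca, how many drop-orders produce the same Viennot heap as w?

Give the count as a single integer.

35

piece 0:c — minimal
piece 1:e rests on {0:c}
piece 2:b rests on {0:c}
piece 3:e rests on {1:e}
piece 4:d rests on {2:b}
piece 5:e rests on {3:e}
piece 6:b rests on {4:d}
piece 7:d rests on {6:b}
piece 8:c rests on {5:e, 7:d}
piece 9:a rests on {8:c}
minimal pieces: {0:c}
ways to finish when only these pieces remain (= sum over removing one remaining piece with nothing left below it):
  1 left: {9}→1
  2 left: {8,9}→1
  3 left: {5,8,9}→1  {7,8,9}→1
  4 left: {3,5,8,9}→1  {5,7,8,9}→2  {6,7,8,9}→1
  5 left: {1,3,5,8,9}→1  {3,5,7,8,9}→3  {4,6,7,8,9}→1  {5,6,7,8,9}→3
  6 left: {1,3,5,7,8,9}→4  {2,4,6,7,8,9}→1  {3,5,6,7,8,9}→6  {4,5,6,7,8,9}→4
  7 left: {1,3,5,6,7,8,9}→10  {2,4,5,6,7,8,9}→5  {3,4,5,6,7,8,9}→10
  8 left: {1,3,4,5,6,7,8,9}→20  {2,3,4,5,6,7,8,9}→15
  placing 0:c first → 35 extensions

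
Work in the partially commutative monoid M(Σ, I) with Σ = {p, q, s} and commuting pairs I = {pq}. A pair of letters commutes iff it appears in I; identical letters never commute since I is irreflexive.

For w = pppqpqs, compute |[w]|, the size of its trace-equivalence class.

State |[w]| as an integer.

15

#0=p has no predecessor
#1=p depends on [0:p]
#2=p depends on [1:p]
#3=q has no predecessor
#4=p depends on [2:p]
#5=q depends on [3:q]
#6=s depends on [4:p, 5:q]
sources: [0:p, 3:q]
N(rest) = Σ N(rest − s) over sources s of rest; N(one piece) = 1:
  size 1 → [6]=1
  size 2 → [4,6]=1  [5,6]=1
  size 3 → [2,4,6]=1  [3,5,6]=1  [4,5,6]=2
  size 4 → [1,2,4,6]=1  [2,4,5,6]=3  [3,4,5,6]=3
  size 5 → [0,1,2,4,6]=1  [1,2,4,5,6]=4  [2,3,4,5,6]=6
  first=0(p) contributes 10
  first=3(q) contributes 5
|[w]| = 15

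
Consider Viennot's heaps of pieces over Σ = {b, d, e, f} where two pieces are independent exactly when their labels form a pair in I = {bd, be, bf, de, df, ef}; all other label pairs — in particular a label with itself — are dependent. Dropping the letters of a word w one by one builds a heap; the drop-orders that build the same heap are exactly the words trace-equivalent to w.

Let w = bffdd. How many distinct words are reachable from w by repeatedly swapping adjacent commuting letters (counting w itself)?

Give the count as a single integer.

piece 0:b — minimal
piece 1:f — minimal
piece 2:f rests on {1:f}
piece 3:d — minimal
piece 4:d rests on {3:d}
minimal pieces: {0:b, 1:f, 3:d}
ways to finish when only these pieces remain (= sum over removing one remaining piece with nothing left below it):
  1 left: {0}→1  {2}→1  {4}→1
  2 left: {0,2}→2  {0,4}→2  {1,2}→1  {2,4}→2  {3,4}→1
  3 left: {0,1,2}→3  {0,2,4}→6  {0,3,4}→3  {1,2,4}→3  {2,3,4}→3
  placing 0:b first → 6 extensions
  placing 1:f first → 12 extensions
  placing 3:d first → 12 extensions
total linear extensions = 30

30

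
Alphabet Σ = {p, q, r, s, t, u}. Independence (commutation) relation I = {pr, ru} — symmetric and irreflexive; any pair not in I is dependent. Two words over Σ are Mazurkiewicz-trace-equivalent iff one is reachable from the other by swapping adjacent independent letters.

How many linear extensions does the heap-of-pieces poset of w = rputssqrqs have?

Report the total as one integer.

3

0(r) covers ∅
1(p) covers ∅
2(u) covers 1:p
3(t) covers 0:r, 2:u
4(s) covers 3:t
5(s) covers 4:s
6(q) covers 5:s
7(r) covers 6:q
8(q) covers 7:r
9(s) covers 8:q
floor of heap: 0:r, 1:p
completions by unplaced set U, small U first (add the entries for U minus each lowest piece of U):
  |U|=1: {9}:1
  |U|=2: {8,9}:1
  |U|=3: {7,8,9}:1
  |U|=4: {6,7,8,9}:1
  |U|=5: {5,6,7,8,9}:1
  |U|=6: {4,5,6,7,8,9}:1
  |U|=7: {3,4,5,6,7,8,9}:1
  |U|=8: {0,3,4,5,6,7,8,9}:1  {2,3,4,5,6,7,8,9}:1
  start at 0(r): 1
  start at 1(p): 2
sum over floor = 3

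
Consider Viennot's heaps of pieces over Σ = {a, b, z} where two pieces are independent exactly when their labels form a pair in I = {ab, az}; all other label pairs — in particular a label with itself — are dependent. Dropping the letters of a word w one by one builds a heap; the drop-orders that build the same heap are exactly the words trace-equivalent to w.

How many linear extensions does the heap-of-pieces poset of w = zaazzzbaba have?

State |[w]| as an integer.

210

#0=z has no predecessor
#1=a has no predecessor
#2=a depends on [1:a]
#3=z depends on [0:z]
#4=z depends on [3:z]
#5=z depends on [4:z]
#6=b depends on [5:z]
#7=a depends on [2:a]
#8=b depends on [6:b]
#9=a depends on [7:a]
sources: [0:z, 1:a]
N(rest) = Σ N(rest − s) over sources s of rest; N(one piece) = 1:
  size 1 → [8]=1  [9]=1
  size 2 → [6,8]=1  [7,9]=1  [8,9]=2
  size 3 → [2,7,9]=1  [5,6,8]=1  [6,8,9]=3  [7,8,9]=3
  size 4 → [1,2,7,9]=1  [2,7,8,9]=4  [4,5,6,8]=1  [5,6,8,9]=4  [6,7,8,9]=6
  size 5 → [1,2,7,8,9]=5  [2,6,7,8,9]=10  [3,4,5,6,8]=1  [4,5,6,8,9]=5  [5,6,7,8,9]=10
  size 6 → [0,3,4,5,6,8]=1  [1,2,6,7,8,9]=15  [2,5,6,7,8,9]=20  [3,4,5,6,8,9]=6  [4,5,6,7,8,9]=15
  size 7 → [0,3,4,5,6,8,9]=7  [1,2,5,6,7,8,9]=35  [2,4,5,6,7,8,9]=35  [3,4,5,6,7,8,9]=21
  size 8 → [0,3,4,5,6,7,8,9]=28  [1,2,4,5,6,7,8,9]=70  [2,3,4,5,6,7,8,9]=56
  first=0(z) contributes 126
  first=1(a) contributes 84
|[w]| = 210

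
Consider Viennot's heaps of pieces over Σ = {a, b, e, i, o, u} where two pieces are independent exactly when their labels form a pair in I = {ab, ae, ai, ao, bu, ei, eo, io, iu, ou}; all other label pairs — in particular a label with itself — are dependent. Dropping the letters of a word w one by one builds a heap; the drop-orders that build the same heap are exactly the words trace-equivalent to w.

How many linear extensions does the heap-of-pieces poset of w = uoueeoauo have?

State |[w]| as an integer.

piece 0:u — minimal
piece 1:o — minimal
piece 2:u rests on {0:u}
piece 3:e rests on {2:u}
piece 4:e rests on {3:e}
piece 5:o rests on {1:o}
piece 6:a rests on {2:u}
piece 7:u rests on {4:e, 6:a}
piece 8:o rests on {5:o}
minimal pieces: {0:u, 1:o}
ways to finish when only these pieces remain (= sum over removing one remaining piece with nothing left below it):
  1 left: {7}→1  {8}→1
  2 left: {4,7}→1  {5,8}→1  {6,7}→1  {7,8}→2
  3 left: {1,5,8}→1  {3,4,7}→1  {4,6,7}→2  {4,7,8}→3  {5,7,8}→3  {6,7,8}→3
  4 left: {1,5,7,8}→4  {3,4,6,7}→3  {3,4,7,8}→4  {4,5,7,8}→6  {4,6,7,8}→8  {5,6,7,8}→6
  5 left: {1,4,5,7,8}→10  {1,5,6,7,8}→10  {2,3,4,6,7}→3  {3,4,5,7,8}→10  {3,4,6,7,8}→15  {4,5,6,7,8}→20
  6 left: {0,2,3,4,6,7}→3  {1,3,4,5,7,8}→20  {1,4,5,6,7,8}→40  {2,3,4,6,7,8}→18  {3,4,5,6,7,8}→45
  7 left: {0,2,3,4,6,7,8}→21  {1,3,4,5,6,7,8}→105  {2,3,4,5,6,7,8}→63
  placing 0:u first → 168 extensions
  placing 1:o first → 84 extensions
total linear extensions = 252

252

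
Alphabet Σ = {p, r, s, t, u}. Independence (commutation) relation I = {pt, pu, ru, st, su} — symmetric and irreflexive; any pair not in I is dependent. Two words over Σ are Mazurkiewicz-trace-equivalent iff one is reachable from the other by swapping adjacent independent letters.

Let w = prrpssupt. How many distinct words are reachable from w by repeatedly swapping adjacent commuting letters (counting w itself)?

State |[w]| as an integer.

30

#0=p has no predecessor
#1=r depends on [0:p]
#2=r depends on [1:r]
#3=p depends on [2:r]
#4=s depends on [3:p]
#5=s depends on [4:s]
#6=u has no predecessor
#7=p depends on [5:s]
#8=t depends on [2:r, 6:u]
sources: [0:p, 6:u]
N(rest) = Σ N(rest − s) over sources s of rest; N(one piece) = 1:
  size 1 → [7]=1  [8]=1
  size 2 → [5,7]=1  [6,8]=1  [7,8]=2
  size 3 → [4,5,7]=1  [5,7,8]=3  [6,7,8]=3
  size 4 → [3,4,5,7]=1  [4,5,7,8]=4  [5,6,7,8]=6
  size 5 → [3,4,5,7,8]=5  [4,5,6,7,8]=10
  size 6 → [2,3,4,5,7,8]=5  [3,4,5,6,7,8]=15
  size 7 → [1,2,3,4,5,7,8]=5  [2,3,4,5,6,7,8]=20
  first=0(p) contributes 25
  first=6(u) contributes 5
|[w]| = 30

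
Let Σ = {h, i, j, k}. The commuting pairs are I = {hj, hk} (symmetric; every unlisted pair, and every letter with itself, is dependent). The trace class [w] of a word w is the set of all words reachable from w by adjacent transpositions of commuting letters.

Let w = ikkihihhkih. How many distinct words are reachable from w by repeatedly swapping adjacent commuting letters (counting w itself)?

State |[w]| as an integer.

3

piece 0:i — minimal
piece 1:k rests on {0:i}
piece 2:k rests on {1:k}
piece 3:i rests on {2:k}
piece 4:h rests on {3:i}
piece 5:i rests on {4:h}
piece 6:h rests on {5:i}
piece 7:h rests on {6:h}
piece 8:k rests on {5:i}
piece 9:i rests on {7:h, 8:k}
piece 10:h rests on {9:i}
minimal pieces: {0:i}
ways to finish when only these pieces remain (= sum over removing one remaining piece with nothing left below it):
  1 left: {10}→1
  2 left: {9,10}→1
  3 left: {7,9,10}→1  {8,9,10}→1
  4 left: {6,7,9,10}→1  {7,8,9,10}→2
  5 left: {6,7,8,9,10}→3
  6 left: {5,6,7,8,9,10}→3
  7 left: {4,5,6,7,8,9,10}→3
  8 left: {3,4,5,6,7,8,9,10}→3
  9 left: {2,3,4,5,6,7,8,9,10}→3
  placing 0:i first → 3 extensions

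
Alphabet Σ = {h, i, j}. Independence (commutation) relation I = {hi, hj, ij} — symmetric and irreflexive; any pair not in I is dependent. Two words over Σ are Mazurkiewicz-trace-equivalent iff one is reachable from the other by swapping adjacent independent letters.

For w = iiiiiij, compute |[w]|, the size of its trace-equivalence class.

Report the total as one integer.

7

piece 0:i — minimal
piece 1:i rests on {0:i}
piece 2:i rests on {1:i}
piece 3:i rests on {2:i}
piece 4:i rests on {3:i}
piece 5:i rests on {4:i}
piece 6:j — minimal
minimal pieces: {0:i, 6:j}
ways to finish when only these pieces remain (= sum over removing one remaining piece with nothing left below it):
  1 left: {5}→1  {6}→1
  2 left: {4,5}→1  {5,6}→2
  3 left: {3,4,5}→1  {4,5,6}→3
  4 left: {2,3,4,5}→1  {3,4,5,6}→4
  5 left: {1,2,3,4,5}→1  {2,3,4,5,6}→5
  placing 0:i first → 6 extensions
  placing 6:j first → 1 extensions
total linear extensions = 7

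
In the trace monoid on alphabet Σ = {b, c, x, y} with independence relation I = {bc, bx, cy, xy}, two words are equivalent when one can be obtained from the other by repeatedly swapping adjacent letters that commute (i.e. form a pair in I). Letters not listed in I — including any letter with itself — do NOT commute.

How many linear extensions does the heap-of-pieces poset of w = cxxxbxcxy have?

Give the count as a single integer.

#0=c has no predecessor
#1=x depends on [0:c]
#2=x depends on [1:x]
#3=x depends on [2:x]
#4=b has no predecessor
#5=x depends on [3:x]
#6=c depends on [5:x]
#7=x depends on [6:c]
#8=y depends on [4:b]
sources: [0:c, 4:b]
N(rest) = Σ N(rest − s) over sources s of rest; N(one piece) = 1:
  size 1 → [7]=1  [8]=1
  size 2 → [4,8]=1  [6,7]=1  [7,8]=2
  size 3 → [4,7,8]=3  [5,6,7]=1  [6,7,8]=3
  size 4 → [3,5,6,7]=1  [4,6,7,8]=6  [5,6,7,8]=4
  size 5 → [2,3,5,6,7]=1  [3,5,6,7,8]=5  [4,5,6,7,8]=10
  size 6 → [1,2,3,5,6,7]=1  [2,3,5,6,7,8]=6  [3,4,5,6,7,8]=15
  size 7 → [0,1,2,3,5,6,7]=1  [1,2,3,5,6,7,8]=7  [2,3,4,5,6,7,8]=21
  first=0(c) contributes 28
  first=4(b) contributes 8
|[w]| = 36

36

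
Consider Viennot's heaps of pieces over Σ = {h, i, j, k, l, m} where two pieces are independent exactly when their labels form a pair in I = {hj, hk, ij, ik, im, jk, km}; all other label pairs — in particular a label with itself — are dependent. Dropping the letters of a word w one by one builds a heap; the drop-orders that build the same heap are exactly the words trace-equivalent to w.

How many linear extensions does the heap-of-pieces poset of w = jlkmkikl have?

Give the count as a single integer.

piece 0:j — minimal
piece 1:l rests on {0:j}
piece 2:k rests on {1:l}
piece 3:m rests on {1:l}
piece 4:k rests on {2:k}
piece 5:i rests on {1:l}
piece 6:k rests on {4:k}
piece 7:l rests on {3:m, 5:i, 6:k}
minimal pieces: {0:j}
ways to finish when only these pieces remain (= sum over removing one remaining piece with nothing left below it):
  1 left: {7}→1
  2 left: {3,7}→1  {5,7}→1  {6,7}→1
  3 left: {3,5,7}→2  {3,6,7}→2  {4,6,7}→1  {5,6,7}→2
  4 left: {2,4,6,7}→1  {3,4,6,7}→3  {3,5,6,7}→6  {4,5,6,7}→3
  5 left: {2,3,4,6,7}→4  {2,4,5,6,7}→4  {3,4,5,6,7}→12
  6 left: {2,3,4,5,6,7}→20
  placing 0:j first → 20 extensions

20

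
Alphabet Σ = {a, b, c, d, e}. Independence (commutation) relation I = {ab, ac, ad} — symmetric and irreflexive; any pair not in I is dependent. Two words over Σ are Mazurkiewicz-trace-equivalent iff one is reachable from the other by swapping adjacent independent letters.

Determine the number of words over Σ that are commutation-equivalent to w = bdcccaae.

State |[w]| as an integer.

21

0(b) covers ∅
1(d) covers 0:b
2(c) covers 1:d
3(c) covers 2:c
4(c) covers 3:c
5(a) covers ∅
6(a) covers 5:a
7(e) covers 4:c, 6:a
floor of heap: 0:b, 5:a
completions by unplaced set U, small U first (add the entries for U minus each lowest piece of U):
  |U|=1: {7}:1
  |U|=2: {4,7}:1  {6,7}:1
  |U|=3: {3,4,7}:1  {4,6,7}:2  {5,6,7}:1
  |U|=4: {2,3,4,7}:1  {3,4,6,7}:3  {4,5,6,7}:3
  |U|=5: {1,2,3,4,7}:1  {2,3,4,6,7}:4  {3,4,5,6,7}:6
  |U|=6: {0,1,2,3,4,7}:1  {1,2,3,4,6,7}:5  {2,3,4,5,6,7}:10
  start at 0(b): 15
  start at 5(a): 6
sum over floor = 21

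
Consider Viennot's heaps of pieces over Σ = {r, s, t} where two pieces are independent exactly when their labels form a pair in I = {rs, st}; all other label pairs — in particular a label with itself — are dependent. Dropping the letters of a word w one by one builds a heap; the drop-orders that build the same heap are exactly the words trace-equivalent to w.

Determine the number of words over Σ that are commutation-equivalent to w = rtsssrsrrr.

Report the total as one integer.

210

#0=r has no predecessor
#1=t depends on [0:r]
#2=s has no predecessor
#3=s depends on [2:s]
#4=s depends on [3:s]
#5=r depends on [1:t]
#6=s depends on [4:s]
#7=r depends on [5:r]
#8=r depends on [7:r]
#9=r depends on [8:r]
sources: [0:r, 2:s]
N(rest) = Σ N(rest − s) over sources s of rest; N(one piece) = 1:
  size 1 → [6]=1  [9]=1
  size 2 → [4,6]=1  [6,9]=2  [8,9]=1
  size 3 → [3,4,6]=1  [4,6,9]=3  [6,8,9]=3  [7,8,9]=1
  size 4 → [2,3,4,6]=1  [3,4,6,9]=4  [4,6,8,9]=6  [5,7,8,9]=1  [6,7,8,9]=4
  size 5 → [1,5,7,8,9]=1  [2,3,4,6,9]=5  [3,4,6,8,9]=10  [4,6,7,8,9]=10  [5,6,7,8,9]=5
  size 6 → [0,1,5,7,8,9]=1  [1,5,6,7,8,9]=6  [2,3,4,6,8,9]=15  [3,4,6,7,8,9]=20  [4,5,6,7,8,9]=15
  size 7 → [0,1,5,6,7,8,9]=7  [1,4,5,6,7,8,9]=21  [2,3,4,6,7,8,9]=35  [3,4,5,6,7,8,9]=35
  size 8 → [0,1,4,5,6,7,8,9]=28  [1,3,4,5,6,7,8,9]=56  [2,3,4,5,6,7,8,9]=70
  first=0(r) contributes 126
  first=2(s) contributes 84
|[w]| = 210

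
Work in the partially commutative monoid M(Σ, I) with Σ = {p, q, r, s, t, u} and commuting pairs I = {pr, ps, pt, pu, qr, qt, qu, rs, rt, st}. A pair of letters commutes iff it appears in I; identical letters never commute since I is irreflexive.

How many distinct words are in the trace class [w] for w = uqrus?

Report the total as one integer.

4

drop 0:u onto floor
drop 1:q onto floor
drop 2:r onto {0:u}
drop 3:u onto {2:r}
drop 4:s onto {1:q, 3:u}
ground layer = {0:u, 1:q}
drop-orders for the pieces not yet dropped (sum over which currently-grounded one goes next):
  1 to go: {4} 1
  2 to go: {1,4} 1  {3,4} 1
  3 to go: {1,3,4} 2  {2,3,4} 1
  if 0:u drops first: 3 orders
  if 1:q drops first: 1 orders
heap linearizations: 4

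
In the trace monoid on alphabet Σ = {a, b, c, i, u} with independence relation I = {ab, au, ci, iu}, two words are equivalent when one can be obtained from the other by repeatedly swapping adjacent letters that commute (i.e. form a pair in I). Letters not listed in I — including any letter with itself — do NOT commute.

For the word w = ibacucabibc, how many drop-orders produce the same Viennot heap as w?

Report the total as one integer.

4

piece 0:i — minimal
piece 1:b rests on {0:i}
piece 2:a rests on {0:i}
piece 3:c rests on {1:b, 2:a}
piece 4:u rests on {3:c}
piece 5:c rests on {4:u}
piece 6:a rests on {5:c}
piece 7:b rests on {5:c}
piece 8:i rests on {6:a, 7:b}
piece 9:b rests on {8:i}
piece 10:c rests on {9:b}
minimal pieces: {0:i}
ways to finish when only these pieces remain (= sum over removing one remaining piece with nothing left below it):
  1 left: {10}→1
  2 left: {9,10}→1
  3 left: {8,9,10}→1
  4 left: {6,8,9,10}→1  {7,8,9,10}→1
  5 left: {6,7,8,9,10}→2
  6 left: {5,6,7,8,9,10}→2
  7 left: {4,5,6,7,8,9,10}→2
  8 left: {3,4,5,6,7,8,9,10}→2
  9 left: {1,3,4,5,6,7,8,9,10}→2  {2,3,4,5,6,7,8,9,10}→2
  placing 0:i first → 4 extensions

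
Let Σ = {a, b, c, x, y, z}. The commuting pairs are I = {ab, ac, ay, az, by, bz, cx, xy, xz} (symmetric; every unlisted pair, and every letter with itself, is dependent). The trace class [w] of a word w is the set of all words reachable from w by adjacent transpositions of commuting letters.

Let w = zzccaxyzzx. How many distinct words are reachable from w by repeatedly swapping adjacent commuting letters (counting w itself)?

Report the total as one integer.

0(z) covers ∅
1(z) covers 0:z
2(c) covers 1:z
3(c) covers 2:c
4(a) covers ∅
5(x) covers 4:a
6(y) covers 3:c
7(z) covers 6:y
8(z) covers 7:z
9(x) covers 5:x
floor of heap: 0:z, 4:a
completions by unplaced set U, small U first (add the entries for U minus each lowest piece of U):
  |U|=1: {8}:1  {9}:1
  |U|=2: {5,9}:1  {7,8}:1  {8,9}:2
  |U|=3: {4,5,9}:1  {5,8,9}:3  {6,7,8}:1  {7,8,9}:3
  |U|=4: {3,6,7,8}:1  {4,5,8,9}:4  {5,7,8,9}:6  {6,7,8,9}:4
  |U|=5: {2,3,6,7,8}:1  {3,6,7,8,9}:5  {4,5,7,8,9}:10  {5,6,7,8,9}:10
  |U|=6: {1,2,3,6,7,8}:1  {2,3,6,7,8,9}:6  {3,5,6,7,8,9}:15  {4,5,6,7,8,9}:20
  |U|=7: {0,1,2,3,6,7,8}:1  {1,2,3,6,7,8,9}:7  {2,3,5,6,7,8,9}:21  {3,4,5,6,7,8,9}:35
  |U|=8: {0,1,2,3,6,7,8,9}:8  {1,2,3,5,6,7,8,9}:28  {2,3,4,5,6,7,8,9}:56
  start at 0(z): 84
  start at 4(a): 36
sum over floor = 120

120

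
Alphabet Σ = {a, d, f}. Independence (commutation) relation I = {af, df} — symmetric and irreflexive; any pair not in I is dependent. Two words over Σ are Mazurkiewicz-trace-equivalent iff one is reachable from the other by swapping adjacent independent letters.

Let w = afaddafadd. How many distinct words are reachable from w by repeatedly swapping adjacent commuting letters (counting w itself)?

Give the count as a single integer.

45

drop 0:a onto floor
drop 1:f onto floor
drop 2:a onto {0:a}
drop 3:d onto {2:a}
drop 4:d onto {3:d}
drop 5:a onto {4:d}
drop 6:f onto {1:f}
drop 7:a onto {5:a}
drop 8:d onto {7:a}
drop 9:d onto {8:d}
ground layer = {0:a, 1:f}
drop-orders for the pieces not yet dropped (sum over which currently-grounded one goes next):
  1 to go: {6} 1  {9} 1
  2 to go: {1,6} 1  {6,9} 2  {8,9} 1
  3 to go: {1,6,9} 3  {6,8,9} 3  {7,8,9} 1
  4 to go: {1,6,8,9} 6  {5,7,8,9} 1  {6,7,8,9} 4
  5 to go: {1,6,7,8,9} 10  {4,5,7,8,9} 1  {5,6,7,8,9} 5
  6 to go: {1,5,6,7,8,9} 15  {3,4,5,7,8,9} 1  {4,5,6,7,8,9} 6
  7 to go: {1,4,5,6,7,8,9} 21  {2,3,4,5,7,8,9} 1  {3,4,5,6,7,8,9} 7
  8 to go: {0,2,3,4,5,7,8,9} 1  {1,3,4,5,6,7,8,9} 28  {2,3,4,5,6,7,8,9} 8
  if 0:a drops first: 36 orders
  if 1:f drops first: 9 orders
heap linearizations: 45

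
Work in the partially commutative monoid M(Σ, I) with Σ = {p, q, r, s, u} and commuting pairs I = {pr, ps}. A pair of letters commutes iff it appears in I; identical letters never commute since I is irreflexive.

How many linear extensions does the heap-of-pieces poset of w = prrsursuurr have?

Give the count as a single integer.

4

#0=p has no predecessor
#1=r has no predecessor
#2=r depends on [1:r]
#3=s depends on [2:r]
#4=u depends on [0:p, 3:s]
#5=r depends on [4:u]
#6=s depends on [5:r]
#7=u depends on [6:s]
#8=u depends on [7:u]
#9=r depends on [8:u]
#10=r depends on [9:r]
sources: [0:p, 1:r]
N(rest) = Σ N(rest − s) over sources s of rest; N(one piece) = 1:
  size 1 → [10]=1
  size 2 → [9,10]=1
  size 3 → [8,9,10]=1
  size 4 → [7,8,9,10]=1
  size 5 → [6,7,8,9,10]=1
  size 6 → [5,6,7,8,9,10]=1
  size 7 → [4,5,6,7,8,9,10]=1
  size 8 → [0,4,5,6,7,8,9,10]=1  [3,4,5,6,7,8,9,10]=1
  size 9 → [0,3,4,5,6,7,8,9,10]=2  [2,3,4,5,6,7,8,9,10]=1
  first=0(p) contributes 1
  first=1(r) contributes 3
|[w]| = 4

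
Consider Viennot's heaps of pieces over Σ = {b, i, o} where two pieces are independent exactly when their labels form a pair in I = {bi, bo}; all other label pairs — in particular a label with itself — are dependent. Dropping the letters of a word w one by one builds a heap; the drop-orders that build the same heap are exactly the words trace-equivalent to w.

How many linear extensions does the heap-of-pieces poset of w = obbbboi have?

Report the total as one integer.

35

drop 0:o onto floor
drop 1:b onto floor
drop 2:b onto {1:b}
drop 3:b onto {2:b}
drop 4:b onto {3:b}
drop 5:o onto {0:o}
drop 6:i onto {5:o}
ground layer = {0:o, 1:b}
drop-orders for the pieces not yet dropped (sum over which currently-grounded one goes next):
  1 to go: {4} 1  {6} 1
  2 to go: {3,4} 1  {4,6} 2  {5,6} 1
  3 to go: {0,5,6} 1  {2,3,4} 1  {3,4,6} 3  {4,5,6} 3
  4 to go: {0,4,5,6} 4  {1,2,3,4} 1  {2,3,4,6} 4  {3,4,5,6} 6
  5 to go: {0,3,4,5,6} 10  {1,2,3,4,6} 5  {2,3,4,5,6} 10
  if 0:o drops first: 15 orders
  if 1:b drops first: 20 orders
heap linearizations: 35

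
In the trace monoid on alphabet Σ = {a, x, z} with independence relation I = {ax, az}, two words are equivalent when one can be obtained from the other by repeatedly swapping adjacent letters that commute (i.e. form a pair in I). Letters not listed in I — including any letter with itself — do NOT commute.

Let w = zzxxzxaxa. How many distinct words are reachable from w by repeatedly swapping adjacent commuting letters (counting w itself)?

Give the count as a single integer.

0(z) covers ∅
1(z) covers 0:z
2(x) covers 1:z
3(x) covers 2:x
4(z) covers 3:x
5(x) covers 4:z
6(a) covers ∅
7(x) covers 5:x
8(a) covers 6:a
floor of heap: 0:z, 6:a
completions by unplaced set U, small U first (add the entries for U minus each lowest piece of U):
  |U|=1: {7}:1  {8}:1
  |U|=2: {5,7}:1  {6,8}:1  {7,8}:2
  |U|=3: {4,5,7}:1  {5,7,8}:3  {6,7,8}:3
  |U|=4: {3,4,5,7}:1  {4,5,7,8}:4  {5,6,7,8}:6
  |U|=5: {2,3,4,5,7}:1  {3,4,5,7,8}:5  {4,5,6,7,8}:10
  |U|=6: {1,2,3,4,5,7}:1  {2,3,4,5,7,8}:6  {3,4,5,6,7,8}:15
  |U|=7: {0,1,2,3,4,5,7}:1  {1,2,3,4,5,7,8}:7  {2,3,4,5,6,7,8}:21
  start at 0(z): 28
  start at 6(a): 8
sum over floor = 36

36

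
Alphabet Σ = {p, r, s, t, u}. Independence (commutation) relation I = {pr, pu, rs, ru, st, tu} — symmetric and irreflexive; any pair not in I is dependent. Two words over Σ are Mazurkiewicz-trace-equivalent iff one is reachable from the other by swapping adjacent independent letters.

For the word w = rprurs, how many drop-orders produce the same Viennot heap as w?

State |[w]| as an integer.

40

0(r) covers ∅
1(p) covers ∅
2(r) covers 0:r
3(u) covers ∅
4(r) covers 2:r
5(s) covers 1:p, 3:u
floor of heap: 0:r, 1:p, 3:u
completions by unplaced set U, small U first (add the entries for U minus each lowest piece of U):
  |U|=1: {4}:1  {5}:1
  |U|=2: {1,5}:1  {2,4}:1  {3,5}:1  {4,5}:2
  |U|=3: {0,2,4}:1  {1,3,5}:2  {1,4,5}:3  {2,4,5}:3  {3,4,5}:3
  |U|=4: {0,2,4,5}:4  {1,2,4,5}:6  {1,3,4,5}:8  {2,3,4,5}:6
  start at 0(r): 20
  start at 1(p): 10
  start at 3(u): 10
sum over floor = 40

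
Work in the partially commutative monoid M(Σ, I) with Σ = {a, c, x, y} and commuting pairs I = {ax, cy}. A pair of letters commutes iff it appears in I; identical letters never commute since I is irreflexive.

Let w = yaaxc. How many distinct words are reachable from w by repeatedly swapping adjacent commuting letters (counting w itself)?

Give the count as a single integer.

3

piece 0:y — minimal
piece 1:a rests on {0:y}
piece 2:a rests on {1:a}
piece 3:x rests on {0:y}
piece 4:c rests on {2:a, 3:x}
minimal pieces: {0:y}
ways to finish when only these pieces remain (= sum over removing one remaining piece with nothing left below it):
  1 left: {4}→1
  2 left: {2,4}→1  {3,4}→1
  3 left: {1,2,4}→1  {2,3,4}→2
  placing 0:y first → 3 extensions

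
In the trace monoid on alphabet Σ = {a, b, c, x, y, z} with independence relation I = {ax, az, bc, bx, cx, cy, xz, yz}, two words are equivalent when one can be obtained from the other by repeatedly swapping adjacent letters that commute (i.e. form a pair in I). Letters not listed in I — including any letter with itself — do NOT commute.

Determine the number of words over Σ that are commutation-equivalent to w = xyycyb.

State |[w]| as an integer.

#0=x has no predecessor
#1=y depends on [0:x]
#2=y depends on [1:y]
#3=c has no predecessor
#4=y depends on [2:y]
#5=b depends on [4:y]
sources: [0:x, 3:c]
N(rest) = Σ N(rest − s) over sources s of rest; N(one piece) = 1:
  size 1 → [3]=1  [5]=1
  size 2 → [3,5]=2  [4,5]=1
  size 3 → [2,4,5]=1  [3,4,5]=3
  size 4 → [1,2,4,5]=1  [2,3,4,5]=4
  first=0(x) contributes 5
  first=3(c) contributes 1
|[w]| = 6

6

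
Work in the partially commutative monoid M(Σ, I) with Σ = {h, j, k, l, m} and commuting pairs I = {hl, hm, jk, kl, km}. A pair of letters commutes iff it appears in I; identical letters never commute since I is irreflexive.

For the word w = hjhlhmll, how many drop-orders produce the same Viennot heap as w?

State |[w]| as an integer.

15

#0=h has no predecessor
#1=j depends on [0:h]
#2=h depends on [1:j]
#3=l depends on [1:j]
#4=h depends on [2:h]
#5=m depends on [3:l]
#6=l depends on [5:m]
#7=l depends on [6:l]
sources: [0:h]
N(rest) = Σ N(rest − s) over sources s of rest; N(one piece) = 1:
  size 1 → [4]=1  [7]=1
  size 2 → [2,4]=1  [4,7]=2  [6,7]=1
  size 3 → [2,4,7]=3  [4,6,7]=3  [5,6,7]=1
  size 4 → [2,4,6,7]=6  [3,5,6,7]=1  [4,5,6,7]=4
  size 5 → [2,4,5,6,7]=10  [3,4,5,6,7]=5
  size 6 → [2,3,4,5,6,7]=15
  first=0(h) contributes 15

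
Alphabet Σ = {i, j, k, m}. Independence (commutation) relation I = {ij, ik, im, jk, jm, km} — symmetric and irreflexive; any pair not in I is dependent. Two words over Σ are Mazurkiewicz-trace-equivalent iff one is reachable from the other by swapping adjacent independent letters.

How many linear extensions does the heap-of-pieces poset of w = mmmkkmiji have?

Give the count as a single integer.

drop 0:m onto floor
drop 1:m onto {0:m}
drop 2:m onto {1:m}
drop 3:k onto floor
drop 4:k onto {3:k}
drop 5:m onto {2:m}
drop 6:i onto floor
drop 7:j onto floor
drop 8:i onto {6:i}
ground layer = {0:m, 3:k, 6:i, 7:j}
drop-orders for the pieces not yet dropped (sum over which currently-grounded one goes next):
  1 to go: {4} 1  {5} 1  {7} 1  {8} 1
  2 to go: {2,5} 1  {3,4} 1  {4,5} 2  {4,7} 2  {4,8} 2  {5,7} 2  {5,8} 2  {6,8} 1  {7,8} 2
  3 to go: {1,2,5} 1  {2,4,5} 3  {2,5,7} 3  {2,5,8} 3  {3,4,5} 3  {3,4,7} 3  {3,4,8} 3  {4,5,7} 6  {4,5,8} 6  {4,6,8} 3  {4,7,8} 6  {5,6,8} 3  {5,7,8} 6  {6,7,8} 3
  4 to go: {0,1,2,5} 1  {1,2,4,5} 4  {1,2,5,7} 4  {1,2,5,8} 4  {2,3,4,5} 6  {2,4,5,7} 12  {2,4,5,8} 12  {2,5,6,8} 6  {2,5,7,8} 12  {3,4,5,7} 12  {3,4,5,8} 12  {3,4,6,8} 6  {3,4,7,8} 12  {4,5,6,8} 12  {4,5,7,8} 24  {4,6,7,8} 12  {5,6,7,8} 12
  5 to go: {0,1,2,4,5} 5  {0,1,2,5,7} 5  {0,1,2,5,8} 5  {1,2,3,4,5} 10  {1,2,4,5,7} 20  {1,2,4,5,8} 20  {1,2,5,6,8} 10  {1,2,5,7,8} 20  {2,3,4,5,7} 30  {2,3,4,5,8} 30  {2,4,5,6,8} 30  {2,4,5,7,8} 60  {2,5,6,7,8} 30  {3,4,5,6,8} 30  {3,4,5,7,8} 60  {3,4,6,7,8} 30  {4,5,6,7,8} 60
  6 to go: {0,1,2,3,4,5} 15  {0,1,2,4,5,7} 30  {0,1,2,4,5,8} 30  {0,1,2,5,6,8} 15  {0,1,2,5,7,8} 30  {1,2,3,4,5,7} 60  {1,2,3,4,5,8} 60  {1,2,4,5,6,8} 60  {1,2,4,5,7,8} 120  {1,2,5,6,7,8} 60  {2,3,4,5,6,8} 90  {2,3,4,5,7,8} 180  {2,4,5,6,7,8} 180  {3,4,5,6,7,8} 180
  7 to go: {0,1,2,3,4,5,7} 105  {0,1,2,3,4,5,8} 105  {0,1,2,4,5,6,8} 105  {0,1,2,4,5,7,8} 210  {0,1,2,5,6,7,8} 105  {1,2,3,4,5,6,8} 210  {1,2,3,4,5,7,8} 420  {1,2,4,5,6,7,8} 420  {2,3,4,5,6,7,8} 630
  if 0:m drops first: 1680 orders
  if 3:k drops first: 840 orders
  if 6:i drops first: 840 orders
  if 7:j drops first: 420 orders
heap linearizations: 3780

3780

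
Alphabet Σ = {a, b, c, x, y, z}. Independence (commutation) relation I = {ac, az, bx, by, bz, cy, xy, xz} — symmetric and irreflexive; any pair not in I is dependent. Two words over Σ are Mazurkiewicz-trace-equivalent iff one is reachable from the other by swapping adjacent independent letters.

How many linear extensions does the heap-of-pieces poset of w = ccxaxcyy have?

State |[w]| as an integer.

drop 0:c onto floor
drop 1:c onto {0:c}
drop 2:x onto {1:c}
drop 3:a onto {2:x}
drop 4:x onto {3:a}
drop 5:c onto {4:x}
drop 6:y onto {3:a}
drop 7:y onto {6:y}
ground layer = {0:c}
drop-orders for the pieces not yet dropped (sum over which currently-grounded one goes next):
  1 to go: {5} 1  {7} 1
  2 to go: {4,5} 1  {5,7} 2  {6,7} 1
  3 to go: {4,5,7} 3  {5,6,7} 3
  4 to go: {4,5,6,7} 6
  5 to go: {3,4,5,6,7} 6
  6 to go: {2,3,4,5,6,7} 6
  if 0:c drops first: 6 orders

6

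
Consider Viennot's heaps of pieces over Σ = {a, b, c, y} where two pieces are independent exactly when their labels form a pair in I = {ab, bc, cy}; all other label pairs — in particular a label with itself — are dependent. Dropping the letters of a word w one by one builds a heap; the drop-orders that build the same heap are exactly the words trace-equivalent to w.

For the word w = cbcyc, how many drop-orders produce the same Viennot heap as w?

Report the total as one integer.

#0=c has no predecessor
#1=b has no predecessor
#2=c depends on [0:c]
#3=y depends on [1:b]
#4=c depends on [2:c]
sources: [0:c, 1:b]
N(rest) = Σ N(rest − s) over sources s of rest; N(one piece) = 1:
  size 1 → [3]=1  [4]=1
  size 2 → [1,3]=1  [2,4]=1  [3,4]=2
  size 3 → [0,2,4]=1  [1,3,4]=3  [2,3,4]=3
  first=0(c) contributes 6
  first=1(b) contributes 4
|[w]| = 10

10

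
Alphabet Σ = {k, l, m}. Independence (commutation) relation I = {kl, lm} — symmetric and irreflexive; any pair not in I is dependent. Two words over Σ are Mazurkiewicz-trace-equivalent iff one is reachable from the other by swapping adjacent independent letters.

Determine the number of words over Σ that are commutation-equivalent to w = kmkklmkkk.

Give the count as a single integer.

piece 0:k — minimal
piece 1:m rests on {0:k}
piece 2:k rests on {1:m}
piece 3:k rests on {2:k}
piece 4:l — minimal
piece 5:m rests on {3:k}
piece 6:k rests on {5:m}
piece 7:k rests on {6:k}
piece 8:k rests on {7:k}
minimal pieces: {0:k, 4:l}
ways to finish when only these pieces remain (= sum over removing one remaining piece with nothing left below it):
  1 left: {4}→1  {8}→1
  2 left: {4,8}→2  {7,8}→1
  3 left: {4,7,8}→3  {6,7,8}→1
  4 left: {4,6,7,8}→4  {5,6,7,8}→1
  5 left: {3,5,6,7,8}→1  {4,5,6,7,8}→5
  6 left: {2,3,5,6,7,8}→1  {3,4,5,6,7,8}→6
  7 left: {1,2,3,5,6,7,8}→1  {2,3,4,5,6,7,8}→7
  placing 0:k first → 8 extensions
  placing 4:l first → 1 extensions
total linear extensions = 9

9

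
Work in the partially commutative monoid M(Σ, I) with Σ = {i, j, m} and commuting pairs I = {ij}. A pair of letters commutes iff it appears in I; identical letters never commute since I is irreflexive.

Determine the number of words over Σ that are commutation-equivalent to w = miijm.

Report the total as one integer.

#0=m has no predecessor
#1=i depends on [0:m]
#2=i depends on [1:i]
#3=j depends on [0:m]
#4=m depends on [2:i, 3:j]
sources: [0:m]
N(rest) = Σ N(rest − s) over sources s of rest; N(one piece) = 1:
  size 1 → [4]=1
  size 2 → [2,4]=1  [3,4]=1
  size 3 → [1,2,4]=1  [2,3,4]=2
  first=0(m) contributes 3

3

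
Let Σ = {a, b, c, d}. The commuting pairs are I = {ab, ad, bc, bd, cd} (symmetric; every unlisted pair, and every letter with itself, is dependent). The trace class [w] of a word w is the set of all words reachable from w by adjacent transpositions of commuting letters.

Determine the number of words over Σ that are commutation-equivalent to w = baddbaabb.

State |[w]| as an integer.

1260

drop 0:b onto floor
drop 1:a onto floor
drop 2:d onto floor
drop 3:d onto {2:d}
drop 4:b onto {0:b}
drop 5:a onto {1:a}
drop 6:a onto {5:a}
drop 7:b onto {4:b}
drop 8:b onto {7:b}
ground layer = {0:b, 1:a, 2:d}
drop-orders for the pieces not yet dropped (sum over which currently-grounded one goes next):
  1 to go: {3} 1  {6} 1  {8} 1
  2 to go: {2,3} 1  {3,6} 2  {3,8} 2  {5,6} 1  {6,8} 2  {7,8} 1
  3 to go: {1,5,6} 1  {2,3,6} 3  {2,3,8} 3  {3,5,6} 3  {3,6,8} 6  {3,7,8} 3  {4,7,8} 1  {5,6,8} 3  {6,7,8} 3
  4 to go: {0,4,7,8} 1  {1,3,5,6} 4  {1,5,6,8} 4  {2,3,5,6} 6  {2,3,6,8} 12  {2,3,7,8} 6  {3,4,7,8} 4  {3,5,6,8} 12  {3,6,7,8} 12  {4,6,7,8} 4  {5,6,7,8} 6
  5 to go: {0,3,4,7,8} 5  {0,4,6,7,8} 5  {1,2,3,5,6} 10  {1,3,5,6,8} 20  {1,5,6,7,8} 10  {2,3,4,7,8} 10  {2,3,5,6,8} 30  {2,3,6,7,8} 30  {3,4,6,7,8} 20  {3,5,6,7,8} 30  {4,5,6,7,8} 10
  6 to go: {0,2,3,4,7,8} 15  {0,3,4,6,7,8} 30  {0,4,5,6,7,8} 15  {1,2,3,5,6,8} 60  {1,3,5,6,7,8} 60  {1,4,5,6,7,8} 20  {2,3,4,6,7,8} 60  {2,3,5,6,7,8} 90  {3,4,5,6,7,8} 60
  7 to go: {0,1,4,5,6,7,8} 35  {0,2,3,4,6,7,8} 105  {0,3,4,5,6,7,8} 105  {1,2,3,5,6,7,8} 210  {1,3,4,5,6,7,8} 140  {2,3,4,5,6,7,8} 210
  if 0:b drops first: 560 orders
  if 1:a drops first: 420 orders
  if 2:d drops first: 280 orders
heap linearizations: 1260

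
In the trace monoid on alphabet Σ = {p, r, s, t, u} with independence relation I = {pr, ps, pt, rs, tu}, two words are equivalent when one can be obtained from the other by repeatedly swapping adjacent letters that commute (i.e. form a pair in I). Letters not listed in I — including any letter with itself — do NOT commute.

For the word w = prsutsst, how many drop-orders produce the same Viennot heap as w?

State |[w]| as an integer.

0(p) covers ∅
1(r) covers ∅
2(s) covers ∅
3(u) covers 0:p, 1:r, 2:s
4(t) covers 1:r, 2:s
5(s) covers 3:u, 4:t
6(s) covers 5:s
7(t) covers 6:s
floor of heap: 0:p, 1:r, 2:s
completions by unplaced set U, small U first (add the entries for U minus each lowest piece of U):
  |U|=1: {7}:1
  |U|=2: {6,7}:1
  |U|=3: {5,6,7}:1
  |U|=4: {3,5,6,7}:1  {4,5,6,7}:1
  |U|=5: {0,3,5,6,7}:1  {3,4,5,6,7}:2
  |U|=6: {0,3,4,5,6,7}:3  {1,3,4,5,6,7}:2  {2,3,4,5,6,7}:2
  start at 0(p): 4
  start at 1(r): 5
  start at 2(s): 5
sum over floor = 14

14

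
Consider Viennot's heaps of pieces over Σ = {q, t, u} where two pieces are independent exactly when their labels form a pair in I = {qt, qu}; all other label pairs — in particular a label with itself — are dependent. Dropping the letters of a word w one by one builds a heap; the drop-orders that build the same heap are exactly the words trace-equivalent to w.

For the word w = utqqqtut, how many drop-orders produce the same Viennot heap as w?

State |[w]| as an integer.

0(u) covers ∅
1(t) covers 0:u
2(q) covers ∅
3(q) covers 2:q
4(q) covers 3:q
5(t) covers 1:t
6(u) covers 5:t
7(t) covers 6:u
floor of heap: 0:u, 2:q
completions by unplaced set U, small U first (add the entries for U minus each lowest piece of U):
  |U|=1: {4}:1  {7}:1
  |U|=2: {3,4}:1  {4,7}:2  {6,7}:1
  |U|=3: {2,3,4}:1  {3,4,7}:3  {4,6,7}:3  {5,6,7}:1
  |U|=4: {1,5,6,7}:1  {2,3,4,7}:4  {3,4,6,7}:6  {4,5,6,7}:4
  |U|=5: {0,1,5,6,7}:1  {1,4,5,6,7}:5  {2,3,4,6,7}:10  {3,4,5,6,7}:10
  |U|=6: {0,1,4,5,6,7}:6  {1,3,4,5,6,7}:15  {2,3,4,5,6,7}:20
  start at 0(u): 35
  start at 2(q): 21
sum over floor = 56

56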